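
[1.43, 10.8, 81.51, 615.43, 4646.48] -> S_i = 1.43*7.55^i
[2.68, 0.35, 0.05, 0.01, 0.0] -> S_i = 2.68*0.13^i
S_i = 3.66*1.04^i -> [3.66, 3.81, 3.96, 4.12, 4.28]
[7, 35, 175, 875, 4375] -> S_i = 7*5^i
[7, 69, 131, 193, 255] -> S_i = 7 + 62*i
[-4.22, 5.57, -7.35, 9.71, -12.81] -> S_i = -4.22*(-1.32)^i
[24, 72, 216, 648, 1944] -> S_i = 24*3^i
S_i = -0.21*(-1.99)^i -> [-0.21, 0.42, -0.83, 1.65, -3.29]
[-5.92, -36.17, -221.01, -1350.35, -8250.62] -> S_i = -5.92*6.11^i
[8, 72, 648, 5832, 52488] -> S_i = 8*9^i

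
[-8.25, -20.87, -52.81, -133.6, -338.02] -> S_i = -8.25*2.53^i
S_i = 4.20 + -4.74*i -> [4.2, -0.54, -5.28, -10.02, -14.76]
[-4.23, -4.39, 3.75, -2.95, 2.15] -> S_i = Random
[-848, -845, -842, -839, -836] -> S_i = -848 + 3*i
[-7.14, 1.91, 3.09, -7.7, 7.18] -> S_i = Random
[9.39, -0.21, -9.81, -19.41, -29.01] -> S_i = 9.39 + -9.60*i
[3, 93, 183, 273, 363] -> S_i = 3 + 90*i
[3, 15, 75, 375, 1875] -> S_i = 3*5^i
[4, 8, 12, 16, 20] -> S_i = 4 + 4*i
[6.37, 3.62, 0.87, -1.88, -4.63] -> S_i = 6.37 + -2.75*i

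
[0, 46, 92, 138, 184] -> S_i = 0 + 46*i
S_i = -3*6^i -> [-3, -18, -108, -648, -3888]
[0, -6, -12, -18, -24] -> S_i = 0 + -6*i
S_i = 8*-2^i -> [8, -16, 32, -64, 128]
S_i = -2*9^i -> [-2, -18, -162, -1458, -13122]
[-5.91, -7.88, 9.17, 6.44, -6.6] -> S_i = Random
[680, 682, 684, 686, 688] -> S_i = 680 + 2*i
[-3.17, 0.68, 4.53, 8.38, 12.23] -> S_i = -3.17 + 3.85*i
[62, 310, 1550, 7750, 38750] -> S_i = 62*5^i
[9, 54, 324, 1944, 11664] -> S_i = 9*6^i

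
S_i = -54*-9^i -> [-54, 486, -4374, 39366, -354294]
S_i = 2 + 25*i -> [2, 27, 52, 77, 102]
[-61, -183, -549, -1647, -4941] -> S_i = -61*3^i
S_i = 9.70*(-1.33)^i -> [9.7, -12.9, 17.16, -22.82, 30.35]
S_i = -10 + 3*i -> [-10, -7, -4, -1, 2]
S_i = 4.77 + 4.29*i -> [4.77, 9.06, 13.35, 17.64, 21.93]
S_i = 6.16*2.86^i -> [6.16, 17.62, 50.39, 144.1, 412.14]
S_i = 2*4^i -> [2, 8, 32, 128, 512]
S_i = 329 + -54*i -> [329, 275, 221, 167, 113]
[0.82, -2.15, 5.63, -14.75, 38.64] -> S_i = 0.82*(-2.62)^i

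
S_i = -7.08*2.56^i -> [-7.08, -18.12, -46.4, -118.78, -304.08]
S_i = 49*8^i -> [49, 392, 3136, 25088, 200704]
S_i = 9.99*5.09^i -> [9.99, 50.85, 258.82, 1317.4, 6705.58]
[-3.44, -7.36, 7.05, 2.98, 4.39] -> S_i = Random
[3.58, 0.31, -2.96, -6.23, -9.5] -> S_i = 3.58 + -3.27*i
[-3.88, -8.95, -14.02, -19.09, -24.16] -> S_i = -3.88 + -5.07*i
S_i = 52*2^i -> [52, 104, 208, 416, 832]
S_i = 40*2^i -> [40, 80, 160, 320, 640]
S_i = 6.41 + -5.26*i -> [6.41, 1.15, -4.11, -9.37, -14.63]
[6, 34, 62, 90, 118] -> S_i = 6 + 28*i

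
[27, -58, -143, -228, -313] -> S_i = 27 + -85*i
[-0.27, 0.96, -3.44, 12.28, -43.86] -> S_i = -0.27*(-3.57)^i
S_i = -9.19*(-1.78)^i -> [-9.19, 16.36, -29.12, 51.83, -92.26]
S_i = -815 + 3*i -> [-815, -812, -809, -806, -803]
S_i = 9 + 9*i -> [9, 18, 27, 36, 45]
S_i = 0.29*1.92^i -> [0.29, 0.56, 1.07, 2.05, 3.94]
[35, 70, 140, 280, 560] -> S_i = 35*2^i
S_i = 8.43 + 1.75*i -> [8.43, 10.18, 11.93, 13.68, 15.43]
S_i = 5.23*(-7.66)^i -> [5.23, -40.06, 306.87, -2350.65, 18005.98]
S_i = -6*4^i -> [-6, -24, -96, -384, -1536]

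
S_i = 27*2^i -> [27, 54, 108, 216, 432]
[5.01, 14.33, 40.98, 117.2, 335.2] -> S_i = 5.01*2.86^i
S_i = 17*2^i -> [17, 34, 68, 136, 272]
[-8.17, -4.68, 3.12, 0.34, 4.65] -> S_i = Random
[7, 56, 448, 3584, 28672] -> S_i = 7*8^i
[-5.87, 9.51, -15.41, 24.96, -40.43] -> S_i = -5.87*(-1.62)^i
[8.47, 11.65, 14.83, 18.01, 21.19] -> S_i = 8.47 + 3.18*i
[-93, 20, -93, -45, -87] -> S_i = Random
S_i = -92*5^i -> [-92, -460, -2300, -11500, -57500]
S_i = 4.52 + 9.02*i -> [4.52, 13.54, 22.56, 31.58, 40.6]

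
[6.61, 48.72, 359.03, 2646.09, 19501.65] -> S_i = 6.61*7.37^i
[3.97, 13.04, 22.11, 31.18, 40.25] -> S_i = 3.97 + 9.07*i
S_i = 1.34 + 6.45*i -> [1.34, 7.79, 14.24, 20.69, 27.14]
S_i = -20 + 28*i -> [-20, 8, 36, 64, 92]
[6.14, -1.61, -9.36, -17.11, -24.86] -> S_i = 6.14 + -7.75*i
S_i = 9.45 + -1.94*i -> [9.45, 7.51, 5.57, 3.63, 1.69]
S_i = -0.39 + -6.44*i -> [-0.39, -6.83, -13.27, -19.71, -26.15]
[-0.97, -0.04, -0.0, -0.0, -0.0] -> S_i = -0.97*0.04^i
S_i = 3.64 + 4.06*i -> [3.64, 7.7, 11.76, 15.82, 19.88]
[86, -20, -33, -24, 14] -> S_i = Random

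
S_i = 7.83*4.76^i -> [7.83, 37.27, 177.41, 844.47, 4019.66]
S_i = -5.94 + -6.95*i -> [-5.94, -12.89, -19.84, -26.79, -33.74]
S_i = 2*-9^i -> [2, -18, 162, -1458, 13122]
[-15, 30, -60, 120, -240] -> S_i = -15*-2^i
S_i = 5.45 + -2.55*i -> [5.45, 2.9, 0.35, -2.2, -4.75]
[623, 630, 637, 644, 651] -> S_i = 623 + 7*i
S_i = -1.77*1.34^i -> [-1.77, -2.37, -3.18, -4.26, -5.71]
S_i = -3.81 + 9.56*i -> [-3.81, 5.75, 15.31, 24.87, 34.43]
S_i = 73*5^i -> [73, 365, 1825, 9125, 45625]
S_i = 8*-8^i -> [8, -64, 512, -4096, 32768]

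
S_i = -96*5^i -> [-96, -480, -2400, -12000, -60000]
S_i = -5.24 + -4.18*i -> [-5.24, -9.42, -13.6, -17.78, -21.96]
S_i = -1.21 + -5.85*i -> [-1.21, -7.06, -12.91, -18.76, -24.61]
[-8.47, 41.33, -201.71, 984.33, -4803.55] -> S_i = -8.47*(-4.88)^i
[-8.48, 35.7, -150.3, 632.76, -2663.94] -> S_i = -8.48*(-4.21)^i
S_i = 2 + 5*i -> [2, 7, 12, 17, 22]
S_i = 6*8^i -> [6, 48, 384, 3072, 24576]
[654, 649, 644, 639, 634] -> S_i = 654 + -5*i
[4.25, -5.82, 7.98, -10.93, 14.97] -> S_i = 4.25*(-1.37)^i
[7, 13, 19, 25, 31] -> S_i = 7 + 6*i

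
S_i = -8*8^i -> [-8, -64, -512, -4096, -32768]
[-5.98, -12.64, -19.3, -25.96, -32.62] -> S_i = -5.98 + -6.66*i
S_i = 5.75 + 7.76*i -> [5.75, 13.51, 21.27, 29.03, 36.79]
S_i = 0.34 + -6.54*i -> [0.34, -6.2, -12.74, -19.28, -25.82]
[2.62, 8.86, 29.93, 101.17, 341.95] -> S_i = 2.62*3.38^i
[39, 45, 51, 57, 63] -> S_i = 39 + 6*i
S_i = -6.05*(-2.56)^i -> [-6.05, 15.49, -39.65, 101.5, -259.85]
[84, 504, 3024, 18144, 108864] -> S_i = 84*6^i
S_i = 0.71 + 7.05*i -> [0.71, 7.76, 14.81, 21.86, 28.91]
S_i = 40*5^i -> [40, 200, 1000, 5000, 25000]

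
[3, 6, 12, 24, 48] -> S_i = 3*2^i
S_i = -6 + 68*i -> [-6, 62, 130, 198, 266]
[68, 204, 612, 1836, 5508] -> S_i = 68*3^i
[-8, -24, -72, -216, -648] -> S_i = -8*3^i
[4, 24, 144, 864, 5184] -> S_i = 4*6^i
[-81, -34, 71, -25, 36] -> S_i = Random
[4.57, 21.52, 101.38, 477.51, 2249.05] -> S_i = 4.57*4.71^i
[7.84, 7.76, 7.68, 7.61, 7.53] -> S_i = 7.84*0.99^i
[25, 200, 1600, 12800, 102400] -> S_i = 25*8^i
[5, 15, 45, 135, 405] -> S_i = 5*3^i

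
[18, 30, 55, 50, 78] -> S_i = Random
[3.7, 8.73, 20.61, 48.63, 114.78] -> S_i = 3.70*2.36^i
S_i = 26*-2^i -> [26, -52, 104, -208, 416]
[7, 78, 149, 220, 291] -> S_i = 7 + 71*i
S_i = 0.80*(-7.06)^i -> [0.8, -5.65, 39.87, -281.52, 1987.51]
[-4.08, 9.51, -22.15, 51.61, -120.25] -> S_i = -4.08*(-2.33)^i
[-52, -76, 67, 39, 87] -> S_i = Random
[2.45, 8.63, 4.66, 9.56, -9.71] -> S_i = Random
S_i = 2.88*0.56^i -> [2.88, 1.61, 0.9, 0.51, 0.28]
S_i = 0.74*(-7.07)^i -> [0.74, -5.23, 36.99, -261.51, 1848.88]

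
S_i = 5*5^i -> [5, 25, 125, 625, 3125]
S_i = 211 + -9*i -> [211, 202, 193, 184, 175]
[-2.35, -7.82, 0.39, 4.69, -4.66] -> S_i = Random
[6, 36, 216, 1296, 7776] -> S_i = 6*6^i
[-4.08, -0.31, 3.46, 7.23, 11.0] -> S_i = -4.08 + 3.77*i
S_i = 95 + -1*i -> [95, 94, 93, 92, 91]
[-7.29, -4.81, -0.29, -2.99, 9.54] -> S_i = Random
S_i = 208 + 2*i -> [208, 210, 212, 214, 216]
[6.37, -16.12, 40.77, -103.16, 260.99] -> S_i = 6.37*(-2.53)^i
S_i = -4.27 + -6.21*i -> [-4.27, -10.48, -16.69, -22.9, -29.11]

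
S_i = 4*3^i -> [4, 12, 36, 108, 324]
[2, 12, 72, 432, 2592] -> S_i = 2*6^i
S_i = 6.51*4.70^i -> [6.51, 30.6, 143.81, 675.89, 3176.67]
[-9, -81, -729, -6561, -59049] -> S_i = -9*9^i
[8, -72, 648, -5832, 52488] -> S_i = 8*-9^i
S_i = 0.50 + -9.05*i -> [0.5, -8.55, -17.6, -26.65, -35.7]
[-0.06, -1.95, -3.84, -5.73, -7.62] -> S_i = -0.06 + -1.89*i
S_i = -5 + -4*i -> [-5, -9, -13, -17, -21]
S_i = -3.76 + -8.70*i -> [-3.76, -12.46, -21.16, -29.86, -38.56]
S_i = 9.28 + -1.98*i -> [9.28, 7.3, 5.32, 3.34, 1.36]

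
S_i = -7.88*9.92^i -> [-7.88, -78.17, -775.44, -7692.39, -76308.5]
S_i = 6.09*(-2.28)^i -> [6.09, -13.89, 31.66, -72.18, 164.57]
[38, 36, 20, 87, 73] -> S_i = Random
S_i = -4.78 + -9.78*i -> [-4.78, -14.56, -24.34, -34.12, -43.9]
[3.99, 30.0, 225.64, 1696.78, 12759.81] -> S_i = 3.99*7.52^i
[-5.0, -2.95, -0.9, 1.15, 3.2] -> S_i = -5.00 + 2.05*i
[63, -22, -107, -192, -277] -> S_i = 63 + -85*i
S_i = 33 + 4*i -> [33, 37, 41, 45, 49]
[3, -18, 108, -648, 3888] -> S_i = 3*-6^i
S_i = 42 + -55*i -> [42, -13, -68, -123, -178]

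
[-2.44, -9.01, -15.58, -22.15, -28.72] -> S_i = -2.44 + -6.57*i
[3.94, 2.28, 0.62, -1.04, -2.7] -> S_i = 3.94 + -1.66*i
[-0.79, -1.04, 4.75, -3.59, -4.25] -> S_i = Random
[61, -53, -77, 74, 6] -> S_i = Random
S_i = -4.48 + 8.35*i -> [-4.48, 3.87, 12.22, 20.57, 28.92]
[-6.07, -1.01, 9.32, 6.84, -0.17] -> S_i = Random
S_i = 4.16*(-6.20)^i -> [4.16, -25.79, 159.91, -991.44, 6146.96]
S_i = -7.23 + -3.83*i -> [-7.23, -11.06, -14.89, -18.72, -22.55]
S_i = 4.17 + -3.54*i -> [4.17, 0.63, -2.91, -6.45, -9.99]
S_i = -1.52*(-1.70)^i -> [-1.52, 2.58, -4.39, 7.47, -12.7]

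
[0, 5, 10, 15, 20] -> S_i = 0 + 5*i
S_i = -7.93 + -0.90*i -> [-7.93, -8.83, -9.73, -10.63, -11.53]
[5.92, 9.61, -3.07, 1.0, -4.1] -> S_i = Random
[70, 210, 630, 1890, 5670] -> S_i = 70*3^i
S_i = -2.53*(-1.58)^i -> [-2.53, 4.0, -6.32, 9.98, -15.77]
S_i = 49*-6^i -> [49, -294, 1764, -10584, 63504]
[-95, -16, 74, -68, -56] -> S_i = Random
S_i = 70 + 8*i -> [70, 78, 86, 94, 102]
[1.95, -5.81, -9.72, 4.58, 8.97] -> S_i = Random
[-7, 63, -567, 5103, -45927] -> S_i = -7*-9^i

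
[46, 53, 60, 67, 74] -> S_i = 46 + 7*i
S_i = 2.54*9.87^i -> [2.54, 25.07, 247.44, 2442.22, 24104.73]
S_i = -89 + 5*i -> [-89, -84, -79, -74, -69]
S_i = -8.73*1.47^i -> [-8.73, -12.83, -18.86, -27.73, -40.76]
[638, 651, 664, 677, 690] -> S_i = 638 + 13*i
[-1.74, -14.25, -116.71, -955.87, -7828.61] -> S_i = -1.74*8.19^i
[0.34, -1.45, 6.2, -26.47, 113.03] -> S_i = 0.34*(-4.27)^i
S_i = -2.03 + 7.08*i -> [-2.03, 5.05, 12.13, 19.21, 26.29]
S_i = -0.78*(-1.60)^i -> [-0.78, 1.25, -2.0, 3.19, -5.11]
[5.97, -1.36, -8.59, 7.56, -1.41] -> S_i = Random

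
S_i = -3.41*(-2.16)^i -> [-3.41, 7.37, -15.91, 34.36, -74.23]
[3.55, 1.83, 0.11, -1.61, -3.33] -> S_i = 3.55 + -1.72*i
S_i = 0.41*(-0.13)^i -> [0.41, -0.05, 0.01, -0.0, 0.0]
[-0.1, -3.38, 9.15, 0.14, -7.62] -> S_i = Random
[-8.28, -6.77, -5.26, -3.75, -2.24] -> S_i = -8.28 + 1.51*i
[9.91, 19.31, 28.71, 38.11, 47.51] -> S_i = 9.91 + 9.40*i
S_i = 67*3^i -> [67, 201, 603, 1809, 5427]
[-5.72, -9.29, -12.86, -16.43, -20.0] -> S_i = -5.72 + -3.57*i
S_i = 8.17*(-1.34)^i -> [8.17, -10.95, 14.67, -19.66, 26.34]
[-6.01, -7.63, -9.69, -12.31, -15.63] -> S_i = -6.01*1.27^i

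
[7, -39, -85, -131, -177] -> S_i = 7 + -46*i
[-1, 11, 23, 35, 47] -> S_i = -1 + 12*i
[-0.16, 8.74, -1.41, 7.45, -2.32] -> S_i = Random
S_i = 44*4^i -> [44, 176, 704, 2816, 11264]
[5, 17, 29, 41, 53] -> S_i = 5 + 12*i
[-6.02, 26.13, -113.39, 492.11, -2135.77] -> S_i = -6.02*(-4.34)^i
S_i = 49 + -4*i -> [49, 45, 41, 37, 33]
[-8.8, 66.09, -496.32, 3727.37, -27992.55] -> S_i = -8.80*(-7.51)^i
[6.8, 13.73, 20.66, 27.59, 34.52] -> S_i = 6.80 + 6.93*i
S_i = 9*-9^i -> [9, -81, 729, -6561, 59049]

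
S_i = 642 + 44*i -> [642, 686, 730, 774, 818]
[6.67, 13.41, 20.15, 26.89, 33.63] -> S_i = 6.67 + 6.74*i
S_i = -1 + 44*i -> [-1, 43, 87, 131, 175]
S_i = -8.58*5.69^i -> [-8.58, -48.82, -277.79, -1580.61, -8993.66]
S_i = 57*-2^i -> [57, -114, 228, -456, 912]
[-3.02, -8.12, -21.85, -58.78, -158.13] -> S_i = -3.02*2.69^i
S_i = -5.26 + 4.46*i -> [-5.26, -0.8, 3.66, 8.12, 12.58]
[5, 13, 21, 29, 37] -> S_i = 5 + 8*i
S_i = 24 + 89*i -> [24, 113, 202, 291, 380]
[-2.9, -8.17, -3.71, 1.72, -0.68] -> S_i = Random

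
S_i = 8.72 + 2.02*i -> [8.72, 10.74, 12.76, 14.78, 16.8]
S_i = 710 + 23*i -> [710, 733, 756, 779, 802]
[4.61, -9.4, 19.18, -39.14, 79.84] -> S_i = 4.61*(-2.04)^i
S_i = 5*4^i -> [5, 20, 80, 320, 1280]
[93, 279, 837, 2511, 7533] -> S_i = 93*3^i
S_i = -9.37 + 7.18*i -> [-9.37, -2.19, 4.99, 12.17, 19.35]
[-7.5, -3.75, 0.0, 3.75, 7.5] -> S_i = -7.50 + 3.75*i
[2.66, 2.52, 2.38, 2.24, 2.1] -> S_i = 2.66 + -0.14*i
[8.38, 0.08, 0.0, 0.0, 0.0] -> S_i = 8.38*0.01^i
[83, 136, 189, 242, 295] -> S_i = 83 + 53*i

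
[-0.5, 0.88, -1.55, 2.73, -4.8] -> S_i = -0.50*(-1.76)^i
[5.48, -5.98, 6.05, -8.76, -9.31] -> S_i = Random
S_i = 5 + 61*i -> [5, 66, 127, 188, 249]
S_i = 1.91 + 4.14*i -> [1.91, 6.05, 10.19, 14.33, 18.47]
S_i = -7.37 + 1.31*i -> [-7.37, -6.06, -4.75, -3.44, -2.13]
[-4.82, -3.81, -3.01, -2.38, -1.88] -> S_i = -4.82*0.79^i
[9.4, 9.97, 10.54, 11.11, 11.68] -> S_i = 9.40 + 0.57*i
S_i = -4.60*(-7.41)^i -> [-4.6, 34.09, -252.58, 1871.6, -13868.54]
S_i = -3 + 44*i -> [-3, 41, 85, 129, 173]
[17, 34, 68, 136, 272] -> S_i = 17*2^i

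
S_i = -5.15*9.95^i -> [-5.15, -51.24, -509.86, -5073.14, -50477.7]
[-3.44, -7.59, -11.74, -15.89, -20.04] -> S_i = -3.44 + -4.15*i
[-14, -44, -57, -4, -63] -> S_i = Random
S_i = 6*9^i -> [6, 54, 486, 4374, 39366]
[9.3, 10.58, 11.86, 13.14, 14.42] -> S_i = 9.30 + 1.28*i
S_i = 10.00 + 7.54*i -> [10.0, 17.54, 25.08, 32.62, 40.16]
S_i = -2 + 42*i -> [-2, 40, 82, 124, 166]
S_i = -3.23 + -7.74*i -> [-3.23, -10.97, -18.71, -26.45, -34.19]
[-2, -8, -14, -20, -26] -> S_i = -2 + -6*i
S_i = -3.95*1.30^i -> [-3.95, -5.14, -6.68, -8.68, -11.28]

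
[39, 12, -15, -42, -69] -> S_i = 39 + -27*i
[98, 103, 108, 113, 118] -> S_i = 98 + 5*i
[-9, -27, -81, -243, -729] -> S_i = -9*3^i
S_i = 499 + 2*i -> [499, 501, 503, 505, 507]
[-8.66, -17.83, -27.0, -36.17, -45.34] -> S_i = -8.66 + -9.17*i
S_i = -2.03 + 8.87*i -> [-2.03, 6.84, 15.71, 24.58, 33.45]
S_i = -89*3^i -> [-89, -267, -801, -2403, -7209]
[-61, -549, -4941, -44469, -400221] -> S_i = -61*9^i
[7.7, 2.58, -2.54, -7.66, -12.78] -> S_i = 7.70 + -5.12*i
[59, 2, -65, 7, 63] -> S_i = Random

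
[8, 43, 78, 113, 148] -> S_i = 8 + 35*i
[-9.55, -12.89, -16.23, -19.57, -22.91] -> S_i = -9.55 + -3.34*i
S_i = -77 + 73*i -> [-77, -4, 69, 142, 215]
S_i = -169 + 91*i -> [-169, -78, 13, 104, 195]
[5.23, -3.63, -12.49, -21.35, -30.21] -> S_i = 5.23 + -8.86*i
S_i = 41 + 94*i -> [41, 135, 229, 323, 417]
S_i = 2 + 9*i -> [2, 11, 20, 29, 38]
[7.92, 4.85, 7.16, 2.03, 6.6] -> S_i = Random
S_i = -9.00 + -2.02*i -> [-9.0, -11.02, -13.04, -15.06, -17.08]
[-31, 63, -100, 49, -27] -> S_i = Random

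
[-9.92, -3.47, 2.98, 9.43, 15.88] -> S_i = -9.92 + 6.45*i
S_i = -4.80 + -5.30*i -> [-4.8, -10.1, -15.4, -20.7, -26.0]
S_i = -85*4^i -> [-85, -340, -1360, -5440, -21760]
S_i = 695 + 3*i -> [695, 698, 701, 704, 707]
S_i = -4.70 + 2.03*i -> [-4.7, -2.67, -0.64, 1.39, 3.42]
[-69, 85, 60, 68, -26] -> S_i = Random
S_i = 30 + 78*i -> [30, 108, 186, 264, 342]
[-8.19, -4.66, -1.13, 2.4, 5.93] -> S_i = -8.19 + 3.53*i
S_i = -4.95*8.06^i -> [-4.95, -39.9, -321.57, -2591.85, -20890.33]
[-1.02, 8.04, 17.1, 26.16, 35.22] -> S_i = -1.02 + 9.06*i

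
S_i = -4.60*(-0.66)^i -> [-4.6, 3.04, -2.0, 1.32, -0.87]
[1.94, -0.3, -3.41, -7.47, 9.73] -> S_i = Random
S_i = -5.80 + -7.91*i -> [-5.8, -13.71, -21.62, -29.53, -37.44]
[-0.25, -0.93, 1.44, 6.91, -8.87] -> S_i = Random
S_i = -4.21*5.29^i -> [-4.21, -22.27, -117.81, -623.23, -3296.89]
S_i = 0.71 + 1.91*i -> [0.71, 2.62, 4.53, 6.44, 8.35]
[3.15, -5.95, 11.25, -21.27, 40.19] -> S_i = 3.15*(-1.89)^i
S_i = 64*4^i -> [64, 256, 1024, 4096, 16384]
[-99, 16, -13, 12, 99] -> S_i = Random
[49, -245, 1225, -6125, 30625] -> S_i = 49*-5^i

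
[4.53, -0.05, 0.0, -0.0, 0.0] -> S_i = 4.53*(-0.01)^i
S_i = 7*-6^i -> [7, -42, 252, -1512, 9072]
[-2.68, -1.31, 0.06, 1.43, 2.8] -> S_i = -2.68 + 1.37*i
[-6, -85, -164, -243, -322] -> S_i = -6 + -79*i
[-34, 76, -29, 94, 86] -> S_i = Random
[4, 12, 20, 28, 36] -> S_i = 4 + 8*i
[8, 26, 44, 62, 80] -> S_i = 8 + 18*i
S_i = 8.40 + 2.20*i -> [8.4, 10.6, 12.8, 15.0, 17.2]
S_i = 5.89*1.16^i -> [5.89, 6.83, 7.93, 9.19, 10.66]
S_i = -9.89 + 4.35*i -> [-9.89, -5.54, -1.19, 3.16, 7.51]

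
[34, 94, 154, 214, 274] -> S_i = 34 + 60*i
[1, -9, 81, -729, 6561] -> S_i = 1*-9^i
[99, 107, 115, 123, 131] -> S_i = 99 + 8*i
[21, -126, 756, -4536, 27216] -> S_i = 21*-6^i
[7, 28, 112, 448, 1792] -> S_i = 7*4^i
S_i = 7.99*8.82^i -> [7.99, 70.47, 621.56, 5482.17, 48352.74]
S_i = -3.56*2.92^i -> [-3.56, -10.4, -30.35, -88.63, -258.81]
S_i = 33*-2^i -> [33, -66, 132, -264, 528]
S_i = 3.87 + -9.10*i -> [3.87, -5.23, -14.33, -23.43, -32.53]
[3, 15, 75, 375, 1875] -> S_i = 3*5^i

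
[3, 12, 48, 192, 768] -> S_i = 3*4^i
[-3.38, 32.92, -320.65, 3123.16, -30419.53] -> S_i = -3.38*(-9.74)^i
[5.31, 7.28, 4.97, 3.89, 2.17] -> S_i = Random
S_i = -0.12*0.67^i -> [-0.12, -0.08, -0.05, -0.04, -0.02]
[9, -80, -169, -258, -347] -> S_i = 9 + -89*i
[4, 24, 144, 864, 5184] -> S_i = 4*6^i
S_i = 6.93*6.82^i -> [6.93, 47.26, 322.33, 2198.3, 14992.39]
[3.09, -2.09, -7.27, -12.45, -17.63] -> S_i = 3.09 + -5.18*i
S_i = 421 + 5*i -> [421, 426, 431, 436, 441]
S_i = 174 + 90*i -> [174, 264, 354, 444, 534]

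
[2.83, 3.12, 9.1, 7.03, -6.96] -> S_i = Random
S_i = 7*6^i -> [7, 42, 252, 1512, 9072]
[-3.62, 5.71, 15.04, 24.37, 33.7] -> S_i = -3.62 + 9.33*i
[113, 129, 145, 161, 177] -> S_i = 113 + 16*i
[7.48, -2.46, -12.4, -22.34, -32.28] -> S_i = 7.48 + -9.94*i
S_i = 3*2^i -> [3, 6, 12, 24, 48]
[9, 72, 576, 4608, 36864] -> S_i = 9*8^i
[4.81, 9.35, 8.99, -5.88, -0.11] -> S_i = Random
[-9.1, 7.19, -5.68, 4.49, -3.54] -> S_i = -9.10*(-0.79)^i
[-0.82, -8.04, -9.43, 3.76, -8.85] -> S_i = Random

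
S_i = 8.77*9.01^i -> [8.77, 79.02, 711.95, 6414.66, 57796.13]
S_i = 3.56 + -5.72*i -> [3.56, -2.16, -7.88, -13.6, -19.32]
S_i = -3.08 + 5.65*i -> [-3.08, 2.57, 8.22, 13.87, 19.52]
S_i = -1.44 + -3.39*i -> [-1.44, -4.83, -8.22, -11.61, -15.0]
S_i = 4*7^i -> [4, 28, 196, 1372, 9604]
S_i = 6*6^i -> [6, 36, 216, 1296, 7776]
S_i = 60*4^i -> [60, 240, 960, 3840, 15360]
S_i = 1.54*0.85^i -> [1.54, 1.31, 1.11, 0.95, 0.8]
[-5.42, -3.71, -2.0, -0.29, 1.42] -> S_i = -5.42 + 1.71*i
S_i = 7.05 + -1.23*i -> [7.05, 5.82, 4.59, 3.36, 2.13]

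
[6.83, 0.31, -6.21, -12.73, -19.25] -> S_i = 6.83 + -6.52*i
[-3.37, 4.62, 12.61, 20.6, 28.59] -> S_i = -3.37 + 7.99*i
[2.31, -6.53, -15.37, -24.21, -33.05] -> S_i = 2.31 + -8.84*i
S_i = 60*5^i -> [60, 300, 1500, 7500, 37500]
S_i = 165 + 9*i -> [165, 174, 183, 192, 201]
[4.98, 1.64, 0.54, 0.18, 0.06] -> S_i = 4.98*0.33^i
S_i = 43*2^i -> [43, 86, 172, 344, 688]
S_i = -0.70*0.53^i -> [-0.7, -0.37, -0.2, -0.1, -0.06]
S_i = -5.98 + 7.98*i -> [-5.98, 2.0, 9.98, 17.96, 25.94]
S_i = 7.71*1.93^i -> [7.71, 14.88, 28.72, 55.43, 106.98]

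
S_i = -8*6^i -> [-8, -48, -288, -1728, -10368]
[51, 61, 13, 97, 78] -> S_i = Random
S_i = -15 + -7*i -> [-15, -22, -29, -36, -43]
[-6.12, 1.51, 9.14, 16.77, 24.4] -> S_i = -6.12 + 7.63*i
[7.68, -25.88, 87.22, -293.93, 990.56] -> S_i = 7.68*(-3.37)^i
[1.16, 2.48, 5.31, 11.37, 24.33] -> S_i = 1.16*2.14^i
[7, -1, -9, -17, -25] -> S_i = 7 + -8*i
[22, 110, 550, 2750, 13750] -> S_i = 22*5^i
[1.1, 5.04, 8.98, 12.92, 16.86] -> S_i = 1.10 + 3.94*i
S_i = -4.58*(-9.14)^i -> [-4.58, 41.86, -382.61, 3497.07, -31963.2]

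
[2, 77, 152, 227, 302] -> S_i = 2 + 75*i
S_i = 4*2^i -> [4, 8, 16, 32, 64]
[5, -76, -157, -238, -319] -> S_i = 5 + -81*i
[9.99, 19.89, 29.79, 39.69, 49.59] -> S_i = 9.99 + 9.90*i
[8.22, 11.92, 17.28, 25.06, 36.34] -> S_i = 8.22*1.45^i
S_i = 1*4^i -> [1, 4, 16, 64, 256]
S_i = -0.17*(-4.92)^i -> [-0.17, 0.84, -4.12, 20.25, -99.61]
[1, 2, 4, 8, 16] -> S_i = 1*2^i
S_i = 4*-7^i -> [4, -28, 196, -1372, 9604]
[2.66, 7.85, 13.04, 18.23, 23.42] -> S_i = 2.66 + 5.19*i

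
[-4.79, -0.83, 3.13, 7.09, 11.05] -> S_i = -4.79 + 3.96*i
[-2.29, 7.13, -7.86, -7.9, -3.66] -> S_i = Random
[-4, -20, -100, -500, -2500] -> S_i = -4*5^i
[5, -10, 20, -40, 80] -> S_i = 5*-2^i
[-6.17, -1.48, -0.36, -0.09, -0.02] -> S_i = -6.17*0.24^i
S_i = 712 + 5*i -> [712, 717, 722, 727, 732]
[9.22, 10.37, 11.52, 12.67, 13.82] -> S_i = 9.22 + 1.15*i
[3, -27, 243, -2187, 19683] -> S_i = 3*-9^i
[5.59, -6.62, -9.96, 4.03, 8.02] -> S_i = Random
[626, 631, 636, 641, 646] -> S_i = 626 + 5*i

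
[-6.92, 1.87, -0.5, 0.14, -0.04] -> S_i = -6.92*(-0.27)^i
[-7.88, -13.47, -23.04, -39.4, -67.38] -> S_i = -7.88*1.71^i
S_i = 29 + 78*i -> [29, 107, 185, 263, 341]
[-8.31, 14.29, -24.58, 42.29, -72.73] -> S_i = -8.31*(-1.72)^i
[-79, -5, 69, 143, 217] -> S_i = -79 + 74*i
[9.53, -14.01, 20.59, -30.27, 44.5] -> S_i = 9.53*(-1.47)^i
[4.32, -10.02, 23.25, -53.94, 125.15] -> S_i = 4.32*(-2.32)^i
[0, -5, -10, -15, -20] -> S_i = 0 + -5*i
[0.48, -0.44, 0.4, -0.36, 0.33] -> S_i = 0.48*(-0.91)^i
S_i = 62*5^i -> [62, 310, 1550, 7750, 38750]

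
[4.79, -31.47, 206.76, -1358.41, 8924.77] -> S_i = 4.79*(-6.57)^i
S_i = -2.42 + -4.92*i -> [-2.42, -7.34, -12.26, -17.18, -22.1]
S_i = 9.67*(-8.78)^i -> [9.67, -84.9, 745.44, -6545.01, 57465.15]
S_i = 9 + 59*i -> [9, 68, 127, 186, 245]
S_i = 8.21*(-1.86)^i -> [8.21, -15.27, 28.4, -52.83, 98.26]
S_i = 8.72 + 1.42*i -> [8.72, 10.14, 11.56, 12.98, 14.4]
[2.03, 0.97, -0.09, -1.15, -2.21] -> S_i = 2.03 + -1.06*i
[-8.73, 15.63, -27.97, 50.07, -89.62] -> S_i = -8.73*(-1.79)^i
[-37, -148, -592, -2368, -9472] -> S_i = -37*4^i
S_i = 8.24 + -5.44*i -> [8.24, 2.8, -2.64, -8.08, -13.52]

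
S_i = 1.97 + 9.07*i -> [1.97, 11.04, 20.11, 29.18, 38.25]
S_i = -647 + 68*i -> [-647, -579, -511, -443, -375]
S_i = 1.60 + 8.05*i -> [1.6, 9.65, 17.7, 25.75, 33.8]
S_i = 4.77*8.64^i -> [4.77, 41.21, 356.08, 3076.52, 26581.12]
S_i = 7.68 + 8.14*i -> [7.68, 15.82, 23.96, 32.1, 40.24]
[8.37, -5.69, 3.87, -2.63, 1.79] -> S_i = 8.37*(-0.68)^i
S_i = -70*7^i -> [-70, -490, -3430, -24010, -168070]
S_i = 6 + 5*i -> [6, 11, 16, 21, 26]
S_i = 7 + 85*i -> [7, 92, 177, 262, 347]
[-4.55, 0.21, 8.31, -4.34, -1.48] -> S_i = Random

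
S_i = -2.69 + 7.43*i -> [-2.69, 4.74, 12.17, 19.6, 27.03]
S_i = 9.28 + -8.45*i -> [9.28, 0.83, -7.62, -16.07, -24.52]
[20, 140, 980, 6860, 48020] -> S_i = 20*7^i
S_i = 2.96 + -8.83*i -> [2.96, -5.87, -14.7, -23.53, -32.36]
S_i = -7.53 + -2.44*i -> [-7.53, -9.97, -12.41, -14.85, -17.29]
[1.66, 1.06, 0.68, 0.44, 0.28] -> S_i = 1.66*0.64^i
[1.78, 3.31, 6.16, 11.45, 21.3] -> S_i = 1.78*1.86^i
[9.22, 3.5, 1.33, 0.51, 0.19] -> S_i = 9.22*0.38^i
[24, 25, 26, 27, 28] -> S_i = 24 + 1*i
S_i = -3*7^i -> [-3, -21, -147, -1029, -7203]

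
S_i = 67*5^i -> [67, 335, 1675, 8375, 41875]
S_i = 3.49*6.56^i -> [3.49, 22.89, 150.19, 985.23, 6463.1]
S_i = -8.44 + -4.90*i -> [-8.44, -13.34, -18.24, -23.14, -28.04]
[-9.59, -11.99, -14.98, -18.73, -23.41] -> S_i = -9.59*1.25^i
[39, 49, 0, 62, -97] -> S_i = Random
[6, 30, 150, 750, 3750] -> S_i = 6*5^i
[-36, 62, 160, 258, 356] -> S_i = -36 + 98*i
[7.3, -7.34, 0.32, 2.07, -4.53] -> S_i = Random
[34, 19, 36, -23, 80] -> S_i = Random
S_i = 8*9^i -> [8, 72, 648, 5832, 52488]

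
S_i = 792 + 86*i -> [792, 878, 964, 1050, 1136]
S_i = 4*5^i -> [4, 20, 100, 500, 2500]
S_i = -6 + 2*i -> [-6, -4, -2, 0, 2]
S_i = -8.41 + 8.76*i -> [-8.41, 0.35, 9.11, 17.87, 26.63]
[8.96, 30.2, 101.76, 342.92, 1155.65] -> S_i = 8.96*3.37^i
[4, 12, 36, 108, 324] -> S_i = 4*3^i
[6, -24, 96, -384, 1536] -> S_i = 6*-4^i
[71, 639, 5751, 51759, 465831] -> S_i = 71*9^i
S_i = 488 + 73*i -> [488, 561, 634, 707, 780]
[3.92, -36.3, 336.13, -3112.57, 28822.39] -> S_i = 3.92*(-9.26)^i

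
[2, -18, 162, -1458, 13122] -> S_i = 2*-9^i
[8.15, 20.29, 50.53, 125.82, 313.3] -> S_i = 8.15*2.49^i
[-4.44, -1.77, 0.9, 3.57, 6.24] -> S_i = -4.44 + 2.67*i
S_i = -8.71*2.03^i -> [-8.71, -17.68, -35.89, -72.86, -147.91]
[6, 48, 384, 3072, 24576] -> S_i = 6*8^i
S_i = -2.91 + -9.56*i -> [-2.91, -12.47, -22.03, -31.59, -41.15]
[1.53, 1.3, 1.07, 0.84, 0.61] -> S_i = 1.53 + -0.23*i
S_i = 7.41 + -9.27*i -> [7.41, -1.86, -11.13, -20.4, -29.67]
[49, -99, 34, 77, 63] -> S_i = Random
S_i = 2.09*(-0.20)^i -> [2.09, -0.42, 0.08, -0.02, 0.0]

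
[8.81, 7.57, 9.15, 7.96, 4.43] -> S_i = Random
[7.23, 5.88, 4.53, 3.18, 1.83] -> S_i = 7.23 + -1.35*i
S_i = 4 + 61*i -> [4, 65, 126, 187, 248]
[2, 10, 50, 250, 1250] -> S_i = 2*5^i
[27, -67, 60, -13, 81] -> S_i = Random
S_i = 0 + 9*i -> [0, 9, 18, 27, 36]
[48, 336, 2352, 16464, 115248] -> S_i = 48*7^i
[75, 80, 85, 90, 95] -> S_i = 75 + 5*i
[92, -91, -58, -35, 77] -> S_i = Random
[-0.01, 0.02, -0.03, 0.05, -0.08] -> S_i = -0.01*(-1.69)^i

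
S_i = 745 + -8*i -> [745, 737, 729, 721, 713]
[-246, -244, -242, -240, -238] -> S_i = -246 + 2*i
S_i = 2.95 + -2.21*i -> [2.95, 0.74, -1.47, -3.68, -5.89]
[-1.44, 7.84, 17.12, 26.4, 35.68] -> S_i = -1.44 + 9.28*i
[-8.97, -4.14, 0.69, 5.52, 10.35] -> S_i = -8.97 + 4.83*i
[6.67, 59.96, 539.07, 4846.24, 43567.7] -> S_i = 6.67*8.99^i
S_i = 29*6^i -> [29, 174, 1044, 6264, 37584]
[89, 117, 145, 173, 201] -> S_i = 89 + 28*i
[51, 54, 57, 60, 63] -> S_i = 51 + 3*i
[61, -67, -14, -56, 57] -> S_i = Random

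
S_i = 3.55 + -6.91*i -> [3.55, -3.36, -10.27, -17.18, -24.09]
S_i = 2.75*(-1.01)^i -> [2.75, -2.78, 2.81, -2.83, 2.86]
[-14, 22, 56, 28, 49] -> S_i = Random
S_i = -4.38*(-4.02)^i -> [-4.38, 17.61, -70.78, 284.55, -1143.87]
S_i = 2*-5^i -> [2, -10, 50, -250, 1250]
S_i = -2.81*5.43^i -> [-2.81, -15.26, -82.85, -449.89, -2442.9]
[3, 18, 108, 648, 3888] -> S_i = 3*6^i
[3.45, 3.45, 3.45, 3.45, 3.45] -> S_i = 3.45 + -0.00*i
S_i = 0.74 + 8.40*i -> [0.74, 9.14, 17.54, 25.94, 34.34]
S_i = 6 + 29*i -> [6, 35, 64, 93, 122]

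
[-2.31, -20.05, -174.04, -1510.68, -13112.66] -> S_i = -2.31*8.68^i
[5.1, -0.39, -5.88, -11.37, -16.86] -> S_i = 5.10 + -5.49*i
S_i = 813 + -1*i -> [813, 812, 811, 810, 809]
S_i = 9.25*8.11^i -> [9.25, 75.02, 608.39, 4934.06, 40015.21]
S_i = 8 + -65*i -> [8, -57, -122, -187, -252]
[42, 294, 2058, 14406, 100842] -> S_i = 42*7^i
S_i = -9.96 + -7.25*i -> [-9.96, -17.21, -24.46, -31.71, -38.96]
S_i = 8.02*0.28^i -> [8.02, 2.25, 0.63, 0.18, 0.05]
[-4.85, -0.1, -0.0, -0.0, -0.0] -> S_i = -4.85*0.02^i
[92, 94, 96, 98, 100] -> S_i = 92 + 2*i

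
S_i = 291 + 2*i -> [291, 293, 295, 297, 299]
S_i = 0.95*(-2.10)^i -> [0.95, -2.0, 4.19, -8.8, 18.48]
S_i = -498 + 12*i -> [-498, -486, -474, -462, -450]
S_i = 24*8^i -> [24, 192, 1536, 12288, 98304]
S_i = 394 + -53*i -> [394, 341, 288, 235, 182]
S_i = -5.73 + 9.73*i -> [-5.73, 4.0, 13.73, 23.46, 33.19]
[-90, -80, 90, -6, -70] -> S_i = Random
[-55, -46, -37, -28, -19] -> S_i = -55 + 9*i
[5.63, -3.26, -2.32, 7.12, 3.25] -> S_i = Random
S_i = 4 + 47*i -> [4, 51, 98, 145, 192]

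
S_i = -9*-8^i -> [-9, 72, -576, 4608, -36864]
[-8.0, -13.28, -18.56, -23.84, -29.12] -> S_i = -8.00 + -5.28*i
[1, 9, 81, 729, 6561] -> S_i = 1*9^i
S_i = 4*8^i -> [4, 32, 256, 2048, 16384]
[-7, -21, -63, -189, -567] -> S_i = -7*3^i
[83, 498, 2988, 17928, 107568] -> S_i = 83*6^i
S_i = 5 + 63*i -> [5, 68, 131, 194, 257]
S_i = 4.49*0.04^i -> [4.49, 0.18, 0.01, 0.0, 0.0]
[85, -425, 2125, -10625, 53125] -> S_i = 85*-5^i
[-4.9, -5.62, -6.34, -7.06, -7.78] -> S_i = -4.90 + -0.72*i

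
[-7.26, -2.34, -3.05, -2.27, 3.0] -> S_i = Random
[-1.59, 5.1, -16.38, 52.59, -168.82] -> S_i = -1.59*(-3.21)^i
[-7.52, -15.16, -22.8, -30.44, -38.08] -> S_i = -7.52 + -7.64*i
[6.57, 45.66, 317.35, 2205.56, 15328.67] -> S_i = 6.57*6.95^i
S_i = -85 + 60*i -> [-85, -25, 35, 95, 155]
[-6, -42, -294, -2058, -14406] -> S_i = -6*7^i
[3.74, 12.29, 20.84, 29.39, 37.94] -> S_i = 3.74 + 8.55*i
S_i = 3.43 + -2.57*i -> [3.43, 0.86, -1.71, -4.28, -6.85]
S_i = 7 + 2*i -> [7, 9, 11, 13, 15]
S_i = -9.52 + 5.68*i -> [-9.52, -3.84, 1.84, 7.52, 13.2]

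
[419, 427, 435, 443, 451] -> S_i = 419 + 8*i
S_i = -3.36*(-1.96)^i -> [-3.36, 6.59, -12.91, 25.3, -49.59]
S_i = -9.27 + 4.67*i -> [-9.27, -4.6, 0.07, 4.74, 9.41]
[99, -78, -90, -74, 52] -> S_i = Random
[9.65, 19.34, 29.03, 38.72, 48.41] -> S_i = 9.65 + 9.69*i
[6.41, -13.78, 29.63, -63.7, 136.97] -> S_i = 6.41*(-2.15)^i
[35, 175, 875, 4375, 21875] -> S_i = 35*5^i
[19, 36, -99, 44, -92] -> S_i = Random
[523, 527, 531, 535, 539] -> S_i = 523 + 4*i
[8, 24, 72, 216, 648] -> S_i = 8*3^i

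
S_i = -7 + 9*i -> [-7, 2, 11, 20, 29]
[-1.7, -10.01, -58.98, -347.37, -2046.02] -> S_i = -1.70*5.89^i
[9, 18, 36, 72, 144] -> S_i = 9*2^i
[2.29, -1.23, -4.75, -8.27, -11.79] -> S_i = 2.29 + -3.52*i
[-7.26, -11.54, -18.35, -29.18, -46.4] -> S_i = -7.26*1.59^i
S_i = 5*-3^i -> [5, -15, 45, -135, 405]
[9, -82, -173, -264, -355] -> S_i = 9 + -91*i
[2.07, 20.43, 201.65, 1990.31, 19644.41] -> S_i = 2.07*9.87^i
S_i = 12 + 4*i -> [12, 16, 20, 24, 28]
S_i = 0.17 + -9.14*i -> [0.17, -8.97, -18.11, -27.25, -36.39]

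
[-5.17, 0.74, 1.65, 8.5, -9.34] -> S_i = Random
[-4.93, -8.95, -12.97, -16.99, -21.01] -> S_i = -4.93 + -4.02*i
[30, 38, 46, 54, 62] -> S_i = 30 + 8*i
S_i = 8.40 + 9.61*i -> [8.4, 18.01, 27.62, 37.23, 46.84]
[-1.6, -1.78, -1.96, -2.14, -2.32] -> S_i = -1.60 + -0.18*i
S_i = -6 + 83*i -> [-6, 77, 160, 243, 326]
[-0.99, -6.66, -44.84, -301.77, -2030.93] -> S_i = -0.99*6.73^i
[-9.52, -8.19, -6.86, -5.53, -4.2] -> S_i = -9.52 + 1.33*i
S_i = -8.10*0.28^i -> [-8.1, -2.27, -0.64, -0.18, -0.05]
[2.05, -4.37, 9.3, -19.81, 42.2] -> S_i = 2.05*(-2.13)^i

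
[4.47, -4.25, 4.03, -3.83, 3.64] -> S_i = 4.47*(-0.95)^i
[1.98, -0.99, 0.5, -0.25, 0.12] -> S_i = 1.98*(-0.50)^i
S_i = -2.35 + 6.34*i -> [-2.35, 3.99, 10.33, 16.67, 23.01]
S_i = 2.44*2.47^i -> [2.44, 6.03, 14.89, 36.77, 90.82]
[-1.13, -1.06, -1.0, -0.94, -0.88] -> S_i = -1.13*0.94^i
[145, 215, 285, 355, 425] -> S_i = 145 + 70*i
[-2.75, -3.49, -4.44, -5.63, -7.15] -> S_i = -2.75*1.27^i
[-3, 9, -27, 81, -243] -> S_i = -3*-3^i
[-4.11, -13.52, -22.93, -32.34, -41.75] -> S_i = -4.11 + -9.41*i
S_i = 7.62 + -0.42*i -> [7.62, 7.2, 6.78, 6.36, 5.94]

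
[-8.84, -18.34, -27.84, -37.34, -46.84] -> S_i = -8.84 + -9.50*i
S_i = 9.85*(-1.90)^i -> [9.85, -18.72, 35.56, -67.56, 128.37]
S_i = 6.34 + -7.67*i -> [6.34, -1.33, -9.0, -16.67, -24.34]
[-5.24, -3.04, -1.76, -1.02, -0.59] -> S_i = -5.24*0.58^i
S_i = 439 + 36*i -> [439, 475, 511, 547, 583]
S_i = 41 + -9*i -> [41, 32, 23, 14, 5]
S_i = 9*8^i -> [9, 72, 576, 4608, 36864]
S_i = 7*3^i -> [7, 21, 63, 189, 567]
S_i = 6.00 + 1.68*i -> [6.0, 7.68, 9.36, 11.04, 12.72]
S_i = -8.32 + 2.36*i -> [-8.32, -5.96, -3.6, -1.24, 1.12]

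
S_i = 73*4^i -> [73, 292, 1168, 4672, 18688]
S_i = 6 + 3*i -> [6, 9, 12, 15, 18]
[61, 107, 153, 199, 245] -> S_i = 61 + 46*i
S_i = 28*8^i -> [28, 224, 1792, 14336, 114688]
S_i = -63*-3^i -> [-63, 189, -567, 1701, -5103]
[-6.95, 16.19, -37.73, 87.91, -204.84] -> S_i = -6.95*(-2.33)^i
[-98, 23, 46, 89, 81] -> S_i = Random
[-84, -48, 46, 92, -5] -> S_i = Random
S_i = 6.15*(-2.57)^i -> [6.15, -15.81, 40.62, -104.39, 268.29]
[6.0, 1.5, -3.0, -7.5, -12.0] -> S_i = 6.00 + -4.50*i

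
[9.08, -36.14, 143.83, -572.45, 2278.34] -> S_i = 9.08*(-3.98)^i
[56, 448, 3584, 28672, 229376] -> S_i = 56*8^i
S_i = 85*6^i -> [85, 510, 3060, 18360, 110160]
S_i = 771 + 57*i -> [771, 828, 885, 942, 999]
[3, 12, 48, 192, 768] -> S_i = 3*4^i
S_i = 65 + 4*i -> [65, 69, 73, 77, 81]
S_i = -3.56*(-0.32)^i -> [-3.56, 1.14, -0.36, 0.12, -0.04]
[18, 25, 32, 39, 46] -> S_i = 18 + 7*i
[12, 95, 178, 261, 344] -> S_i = 12 + 83*i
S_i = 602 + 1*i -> [602, 603, 604, 605, 606]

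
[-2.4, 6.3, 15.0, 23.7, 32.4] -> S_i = -2.40 + 8.70*i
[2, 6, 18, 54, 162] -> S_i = 2*3^i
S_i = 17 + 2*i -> [17, 19, 21, 23, 25]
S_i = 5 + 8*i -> [5, 13, 21, 29, 37]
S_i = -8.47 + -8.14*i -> [-8.47, -16.61, -24.75, -32.89, -41.03]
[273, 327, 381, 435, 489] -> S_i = 273 + 54*i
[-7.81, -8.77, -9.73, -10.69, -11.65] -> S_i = -7.81 + -0.96*i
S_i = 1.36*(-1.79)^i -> [1.36, -2.43, 4.36, -7.8, 13.96]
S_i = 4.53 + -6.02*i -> [4.53, -1.49, -7.51, -13.53, -19.55]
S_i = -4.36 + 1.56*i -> [-4.36, -2.8, -1.24, 0.32, 1.88]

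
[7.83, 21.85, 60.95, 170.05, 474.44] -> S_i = 7.83*2.79^i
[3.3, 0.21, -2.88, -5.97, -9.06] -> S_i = 3.30 + -3.09*i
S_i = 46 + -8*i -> [46, 38, 30, 22, 14]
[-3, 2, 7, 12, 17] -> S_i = -3 + 5*i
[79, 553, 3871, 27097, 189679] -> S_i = 79*7^i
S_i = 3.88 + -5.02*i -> [3.88, -1.14, -6.16, -11.18, -16.2]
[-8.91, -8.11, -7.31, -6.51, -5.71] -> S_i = -8.91 + 0.80*i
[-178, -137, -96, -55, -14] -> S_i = -178 + 41*i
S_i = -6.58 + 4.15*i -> [-6.58, -2.43, 1.72, 5.87, 10.02]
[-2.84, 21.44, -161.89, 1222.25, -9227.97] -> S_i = -2.84*(-7.55)^i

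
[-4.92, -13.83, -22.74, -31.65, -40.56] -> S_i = -4.92 + -8.91*i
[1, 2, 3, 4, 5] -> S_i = 1 + 1*i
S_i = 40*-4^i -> [40, -160, 640, -2560, 10240]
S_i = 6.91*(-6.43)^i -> [6.91, -44.43, 285.69, -1837.01, 11811.96]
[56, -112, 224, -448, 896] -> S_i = 56*-2^i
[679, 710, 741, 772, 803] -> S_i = 679 + 31*i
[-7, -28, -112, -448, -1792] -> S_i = -7*4^i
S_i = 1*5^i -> [1, 5, 25, 125, 625]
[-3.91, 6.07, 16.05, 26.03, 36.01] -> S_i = -3.91 + 9.98*i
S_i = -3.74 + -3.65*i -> [-3.74, -7.39, -11.04, -14.69, -18.34]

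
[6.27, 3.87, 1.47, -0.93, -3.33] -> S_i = 6.27 + -2.40*i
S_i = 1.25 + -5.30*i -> [1.25, -4.05, -9.35, -14.65, -19.95]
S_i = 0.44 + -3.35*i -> [0.44, -2.91, -6.26, -9.61, -12.96]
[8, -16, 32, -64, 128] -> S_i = 8*-2^i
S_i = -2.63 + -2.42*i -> [-2.63, -5.05, -7.47, -9.89, -12.31]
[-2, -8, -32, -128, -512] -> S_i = -2*4^i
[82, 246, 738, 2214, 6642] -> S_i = 82*3^i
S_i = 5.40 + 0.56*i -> [5.4, 5.96, 6.52, 7.08, 7.64]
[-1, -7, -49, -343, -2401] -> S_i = -1*7^i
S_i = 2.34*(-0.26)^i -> [2.34, -0.61, 0.16, -0.04, 0.01]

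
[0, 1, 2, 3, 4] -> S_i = 0 + 1*i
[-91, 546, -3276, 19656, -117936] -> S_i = -91*-6^i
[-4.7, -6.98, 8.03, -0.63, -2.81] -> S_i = Random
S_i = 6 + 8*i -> [6, 14, 22, 30, 38]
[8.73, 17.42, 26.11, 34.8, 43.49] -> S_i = 8.73 + 8.69*i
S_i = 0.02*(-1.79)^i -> [0.02, -0.04, 0.06, -0.11, 0.21]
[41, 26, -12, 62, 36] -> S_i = Random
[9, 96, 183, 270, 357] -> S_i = 9 + 87*i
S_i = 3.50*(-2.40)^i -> [3.5, -8.4, 20.16, -48.38, 116.12]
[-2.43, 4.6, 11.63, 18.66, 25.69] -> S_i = -2.43 + 7.03*i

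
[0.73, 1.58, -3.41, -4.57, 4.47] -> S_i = Random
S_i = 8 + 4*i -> [8, 12, 16, 20, 24]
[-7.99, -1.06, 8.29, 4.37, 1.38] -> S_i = Random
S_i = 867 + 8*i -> [867, 875, 883, 891, 899]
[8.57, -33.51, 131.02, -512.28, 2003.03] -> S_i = 8.57*(-3.91)^i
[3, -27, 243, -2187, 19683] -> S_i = 3*-9^i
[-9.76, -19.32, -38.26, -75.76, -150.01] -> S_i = -9.76*1.98^i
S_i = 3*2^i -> [3, 6, 12, 24, 48]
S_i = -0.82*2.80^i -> [-0.82, -2.3, -6.43, -18.0, -50.4]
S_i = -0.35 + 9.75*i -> [-0.35, 9.4, 19.15, 28.9, 38.65]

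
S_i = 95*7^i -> [95, 665, 4655, 32585, 228095]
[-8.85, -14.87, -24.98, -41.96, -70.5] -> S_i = -8.85*1.68^i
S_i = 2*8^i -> [2, 16, 128, 1024, 8192]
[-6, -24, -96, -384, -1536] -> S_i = -6*4^i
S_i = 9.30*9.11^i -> [9.3, 84.72, 771.83, 7031.34, 64055.5]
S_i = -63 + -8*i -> [-63, -71, -79, -87, -95]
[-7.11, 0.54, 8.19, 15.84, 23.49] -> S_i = -7.11 + 7.65*i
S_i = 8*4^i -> [8, 32, 128, 512, 2048]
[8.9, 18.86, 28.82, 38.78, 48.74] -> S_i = 8.90 + 9.96*i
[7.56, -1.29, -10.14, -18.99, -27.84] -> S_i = 7.56 + -8.85*i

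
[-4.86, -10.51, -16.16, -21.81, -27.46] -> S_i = -4.86 + -5.65*i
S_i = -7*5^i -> [-7, -35, -175, -875, -4375]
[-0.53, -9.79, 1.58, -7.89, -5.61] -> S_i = Random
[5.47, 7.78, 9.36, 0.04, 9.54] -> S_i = Random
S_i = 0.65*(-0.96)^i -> [0.65, -0.62, 0.6, -0.58, 0.55]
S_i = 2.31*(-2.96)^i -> [2.31, -6.84, 20.24, -59.91, 177.33]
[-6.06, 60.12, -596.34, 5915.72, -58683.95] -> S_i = -6.06*(-9.92)^i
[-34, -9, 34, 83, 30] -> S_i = Random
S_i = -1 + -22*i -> [-1, -23, -45, -67, -89]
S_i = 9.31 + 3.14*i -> [9.31, 12.45, 15.59, 18.73, 21.87]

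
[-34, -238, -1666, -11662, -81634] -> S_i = -34*7^i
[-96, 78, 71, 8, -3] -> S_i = Random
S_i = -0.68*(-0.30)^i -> [-0.68, 0.2, -0.06, 0.02, -0.01]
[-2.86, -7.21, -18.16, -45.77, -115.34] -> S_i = -2.86*2.52^i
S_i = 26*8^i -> [26, 208, 1664, 13312, 106496]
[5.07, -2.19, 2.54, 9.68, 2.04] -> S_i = Random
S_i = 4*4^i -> [4, 16, 64, 256, 1024]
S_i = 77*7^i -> [77, 539, 3773, 26411, 184877]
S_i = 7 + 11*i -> [7, 18, 29, 40, 51]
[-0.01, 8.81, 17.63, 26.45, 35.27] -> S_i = -0.01 + 8.82*i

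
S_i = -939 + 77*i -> [-939, -862, -785, -708, -631]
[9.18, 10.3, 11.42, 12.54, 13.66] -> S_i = 9.18 + 1.12*i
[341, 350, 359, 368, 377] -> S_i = 341 + 9*i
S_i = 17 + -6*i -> [17, 11, 5, -1, -7]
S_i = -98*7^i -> [-98, -686, -4802, -33614, -235298]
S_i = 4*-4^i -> [4, -16, 64, -256, 1024]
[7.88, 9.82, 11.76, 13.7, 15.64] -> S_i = 7.88 + 1.94*i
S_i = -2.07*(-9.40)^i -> [-2.07, 19.46, -182.91, 1719.31, -16161.5]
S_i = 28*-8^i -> [28, -224, 1792, -14336, 114688]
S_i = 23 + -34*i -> [23, -11, -45, -79, -113]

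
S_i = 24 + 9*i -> [24, 33, 42, 51, 60]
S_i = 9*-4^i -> [9, -36, 144, -576, 2304]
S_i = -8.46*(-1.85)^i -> [-8.46, 15.65, -28.95, 53.57, -99.1]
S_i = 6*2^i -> [6, 12, 24, 48, 96]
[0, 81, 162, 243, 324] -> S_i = 0 + 81*i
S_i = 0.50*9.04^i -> [0.5, 4.52, 40.86, 369.38, 3339.21]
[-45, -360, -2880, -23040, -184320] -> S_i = -45*8^i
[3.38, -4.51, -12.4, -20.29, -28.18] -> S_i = 3.38 + -7.89*i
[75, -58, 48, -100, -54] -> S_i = Random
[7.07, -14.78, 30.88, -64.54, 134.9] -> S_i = 7.07*(-2.09)^i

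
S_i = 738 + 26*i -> [738, 764, 790, 816, 842]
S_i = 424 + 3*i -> [424, 427, 430, 433, 436]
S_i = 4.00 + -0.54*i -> [4.0, 3.46, 2.92, 2.38, 1.84]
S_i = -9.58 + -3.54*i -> [-9.58, -13.12, -16.66, -20.2, -23.74]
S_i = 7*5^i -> [7, 35, 175, 875, 4375]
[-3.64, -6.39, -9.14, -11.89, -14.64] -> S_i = -3.64 + -2.75*i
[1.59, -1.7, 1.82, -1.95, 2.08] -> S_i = 1.59*(-1.07)^i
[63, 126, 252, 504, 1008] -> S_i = 63*2^i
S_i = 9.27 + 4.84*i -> [9.27, 14.11, 18.95, 23.79, 28.63]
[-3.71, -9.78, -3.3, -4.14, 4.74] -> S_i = Random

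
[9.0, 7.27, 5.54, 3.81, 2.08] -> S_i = 9.00 + -1.73*i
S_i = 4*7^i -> [4, 28, 196, 1372, 9604]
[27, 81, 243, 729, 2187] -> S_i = 27*3^i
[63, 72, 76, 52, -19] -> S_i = Random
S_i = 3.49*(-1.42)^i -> [3.49, -4.96, 7.04, -9.99, 14.19]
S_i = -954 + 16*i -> [-954, -938, -922, -906, -890]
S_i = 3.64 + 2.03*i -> [3.64, 5.67, 7.7, 9.73, 11.76]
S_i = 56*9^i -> [56, 504, 4536, 40824, 367416]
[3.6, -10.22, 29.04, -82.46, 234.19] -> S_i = 3.60*(-2.84)^i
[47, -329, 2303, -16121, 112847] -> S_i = 47*-7^i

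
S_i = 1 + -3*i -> [1, -2, -5, -8, -11]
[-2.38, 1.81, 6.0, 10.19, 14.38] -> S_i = -2.38 + 4.19*i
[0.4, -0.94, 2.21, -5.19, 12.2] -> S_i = 0.40*(-2.35)^i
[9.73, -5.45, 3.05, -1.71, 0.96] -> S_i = 9.73*(-0.56)^i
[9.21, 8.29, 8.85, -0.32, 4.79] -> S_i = Random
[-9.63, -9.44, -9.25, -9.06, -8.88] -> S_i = -9.63*0.98^i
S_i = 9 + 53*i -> [9, 62, 115, 168, 221]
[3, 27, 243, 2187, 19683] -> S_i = 3*9^i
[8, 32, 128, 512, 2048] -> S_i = 8*4^i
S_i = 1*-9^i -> [1, -9, 81, -729, 6561]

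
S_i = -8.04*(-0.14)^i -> [-8.04, 1.13, -0.16, 0.02, -0.0]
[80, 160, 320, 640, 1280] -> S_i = 80*2^i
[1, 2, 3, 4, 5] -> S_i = 1 + 1*i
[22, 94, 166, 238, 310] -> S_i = 22 + 72*i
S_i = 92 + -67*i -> [92, 25, -42, -109, -176]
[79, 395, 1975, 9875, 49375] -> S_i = 79*5^i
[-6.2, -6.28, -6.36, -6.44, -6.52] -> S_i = -6.20 + -0.08*i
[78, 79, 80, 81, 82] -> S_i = 78 + 1*i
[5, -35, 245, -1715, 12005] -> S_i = 5*-7^i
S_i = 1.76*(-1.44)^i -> [1.76, -2.53, 3.65, -5.26, 7.57]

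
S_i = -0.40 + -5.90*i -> [-0.4, -6.3, -12.2, -18.1, -24.0]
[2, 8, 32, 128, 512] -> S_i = 2*4^i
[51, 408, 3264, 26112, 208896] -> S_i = 51*8^i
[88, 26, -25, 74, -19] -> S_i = Random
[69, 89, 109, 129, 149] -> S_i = 69 + 20*i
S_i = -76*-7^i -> [-76, 532, -3724, 26068, -182476]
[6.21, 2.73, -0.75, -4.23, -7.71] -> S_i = 6.21 + -3.48*i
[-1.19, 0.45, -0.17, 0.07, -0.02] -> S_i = -1.19*(-0.38)^i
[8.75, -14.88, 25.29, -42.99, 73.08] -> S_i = 8.75*(-1.70)^i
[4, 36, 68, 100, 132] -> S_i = 4 + 32*i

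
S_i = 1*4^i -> [1, 4, 16, 64, 256]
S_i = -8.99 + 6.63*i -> [-8.99, -2.36, 4.27, 10.9, 17.53]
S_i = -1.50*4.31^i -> [-1.5, -6.46, -27.86, -120.09, -517.61]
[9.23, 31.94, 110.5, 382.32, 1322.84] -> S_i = 9.23*3.46^i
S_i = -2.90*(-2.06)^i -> [-2.9, 5.97, -12.31, 25.35, -52.22]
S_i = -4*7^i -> [-4, -28, -196, -1372, -9604]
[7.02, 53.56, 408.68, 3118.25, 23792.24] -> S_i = 7.02*7.63^i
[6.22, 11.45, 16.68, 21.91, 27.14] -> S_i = 6.22 + 5.23*i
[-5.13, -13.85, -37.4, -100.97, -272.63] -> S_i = -5.13*2.70^i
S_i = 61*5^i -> [61, 305, 1525, 7625, 38125]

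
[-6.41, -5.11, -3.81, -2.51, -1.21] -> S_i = -6.41 + 1.30*i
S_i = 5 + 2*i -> [5, 7, 9, 11, 13]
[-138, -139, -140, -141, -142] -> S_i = -138 + -1*i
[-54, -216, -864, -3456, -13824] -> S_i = -54*4^i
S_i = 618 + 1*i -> [618, 619, 620, 621, 622]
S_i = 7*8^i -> [7, 56, 448, 3584, 28672]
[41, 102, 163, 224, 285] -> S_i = 41 + 61*i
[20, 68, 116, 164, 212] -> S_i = 20 + 48*i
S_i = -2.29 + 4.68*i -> [-2.29, 2.39, 7.07, 11.75, 16.43]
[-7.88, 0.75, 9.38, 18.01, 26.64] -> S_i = -7.88 + 8.63*i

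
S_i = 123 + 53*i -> [123, 176, 229, 282, 335]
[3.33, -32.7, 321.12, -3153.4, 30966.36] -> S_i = 3.33*(-9.82)^i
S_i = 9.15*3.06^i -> [9.15, 28.0, 85.68, 262.17, 802.24]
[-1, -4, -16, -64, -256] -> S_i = -1*4^i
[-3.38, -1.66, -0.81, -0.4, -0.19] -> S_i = -3.38*0.49^i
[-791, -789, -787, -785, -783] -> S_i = -791 + 2*i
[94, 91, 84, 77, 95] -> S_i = Random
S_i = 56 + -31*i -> [56, 25, -6, -37, -68]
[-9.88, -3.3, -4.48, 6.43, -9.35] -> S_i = Random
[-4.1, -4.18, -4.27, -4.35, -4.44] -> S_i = -4.10*1.02^i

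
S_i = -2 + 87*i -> [-2, 85, 172, 259, 346]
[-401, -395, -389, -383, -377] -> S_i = -401 + 6*i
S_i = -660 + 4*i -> [-660, -656, -652, -648, -644]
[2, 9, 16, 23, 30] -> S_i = 2 + 7*i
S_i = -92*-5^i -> [-92, 460, -2300, 11500, -57500]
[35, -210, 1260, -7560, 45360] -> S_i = 35*-6^i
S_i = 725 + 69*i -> [725, 794, 863, 932, 1001]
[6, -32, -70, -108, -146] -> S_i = 6 + -38*i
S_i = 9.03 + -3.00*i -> [9.03, 6.03, 3.03, 0.03, -2.97]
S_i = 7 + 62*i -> [7, 69, 131, 193, 255]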